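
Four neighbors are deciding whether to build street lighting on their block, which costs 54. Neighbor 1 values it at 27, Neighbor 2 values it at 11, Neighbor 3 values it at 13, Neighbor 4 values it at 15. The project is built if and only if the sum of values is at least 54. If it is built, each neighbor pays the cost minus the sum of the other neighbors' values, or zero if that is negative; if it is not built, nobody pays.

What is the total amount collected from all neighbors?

19

Total value 66 ≥ cost 54, so it is built.
Neighbor 1: others sum to 39; max(0, 54 - 39) = 15.
Neighbor 2: others sum to 55; max(0, 54 - 55) = 0.
Neighbor 3: others sum to 53; max(0, 54 - 53) = 1.
Neighbor 4: others sum to 51; max(0, 54 - 51) = 3.
Total collected = 15 + 0 + 1 + 3 = 19.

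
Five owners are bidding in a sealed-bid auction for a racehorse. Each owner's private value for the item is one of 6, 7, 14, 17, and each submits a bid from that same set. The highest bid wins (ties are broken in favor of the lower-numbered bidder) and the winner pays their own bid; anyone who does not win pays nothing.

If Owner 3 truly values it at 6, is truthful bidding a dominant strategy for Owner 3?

Check each profile of the others' bids and compare truth against every alternative bid.
Others bid (6, 6, 6, 6): truth gives 0, best alternative gives -1.
Others bid (6, 6, 6, 7): truth gives 0, best alternative gives -1.
Others bid (6, 6, 7, 6): truth gives 0, best alternative gives -1.
Others bid (6, 6, 7, 7): truth gives 0, best alternative gives -1.
Others bid (6, 6, 6, 14): truth gives 0, best alternative gives 0.
Others bid (6, 6, 6, 17): truth gives 0, best alternative gives 0.
(Remaining 250 profiles checked similarly; truth is weakly best in each.)
In every case the truthful bid is at least as good as any alternative, so it is a dominant strategy.

Yes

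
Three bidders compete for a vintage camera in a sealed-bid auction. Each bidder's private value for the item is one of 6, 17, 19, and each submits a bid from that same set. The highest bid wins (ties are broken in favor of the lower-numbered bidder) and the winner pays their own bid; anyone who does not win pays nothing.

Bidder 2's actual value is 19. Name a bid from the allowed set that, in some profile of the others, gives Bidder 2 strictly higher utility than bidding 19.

17

Suppose Bidder 1 bids 6 and Bidder 3 bids 6.
Bid 19: wins, pays 19, utility 19 - 19 = 0.
Bid 17: wins, pays 17, utility 19 - 17 = 2.
So bidding 17 beats truth here (2 > 0).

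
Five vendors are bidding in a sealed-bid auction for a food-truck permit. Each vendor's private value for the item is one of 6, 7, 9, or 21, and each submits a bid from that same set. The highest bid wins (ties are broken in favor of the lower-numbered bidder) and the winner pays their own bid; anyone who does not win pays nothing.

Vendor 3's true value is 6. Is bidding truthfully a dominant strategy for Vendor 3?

Yes

Check each profile of the others' bids and compare truth against every alternative bid.
Others bid (6, 6, 6, 6): truth gives 0, best alternative gives -1.
Others bid (6, 6, 6, 7): truth gives 0, best alternative gives -1.
Others bid (6, 6, 7, 6): truth gives 0, best alternative gives -1.
Others bid (6, 6, 7, 7): truth gives 0, best alternative gives -1.
Others bid (6, 6, 6, 9): truth gives 0, best alternative gives 0.
Others bid (6, 6, 6, 21): truth gives 0, best alternative gives 0.
(Remaining 250 profiles checked similarly; truth is weakly best in each.)
In every case the truthful bid is at least as good as any alternative, so it is a dominant strategy.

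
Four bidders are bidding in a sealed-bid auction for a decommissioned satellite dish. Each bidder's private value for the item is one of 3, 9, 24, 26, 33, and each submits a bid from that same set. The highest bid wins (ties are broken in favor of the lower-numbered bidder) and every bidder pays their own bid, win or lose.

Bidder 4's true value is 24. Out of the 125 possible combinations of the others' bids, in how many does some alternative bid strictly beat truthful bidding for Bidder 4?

Others bid (3, 3, 3): truth gives 0; bid 9 gives 15 > 0. Violating.
Others bid (3, 3, 24): truth gives -24; bid 26 gives -2 > -24. Violating.
Others bid (3, 3, 26): truth gives -24; bid 3 gives -3 > -24. Violating.
Others bid (3, 3, 33): truth gives -24; bid 3 gives -3 > -24. Violating.
Others bid (3, 3, 9): truth gives 0; no alternative beats it.
Others bid (3, 9, 3): truth gives 0; no alternative beats it.
(Checking all 125 profiles: 118 have a profitable deviation, 7 do not.)

118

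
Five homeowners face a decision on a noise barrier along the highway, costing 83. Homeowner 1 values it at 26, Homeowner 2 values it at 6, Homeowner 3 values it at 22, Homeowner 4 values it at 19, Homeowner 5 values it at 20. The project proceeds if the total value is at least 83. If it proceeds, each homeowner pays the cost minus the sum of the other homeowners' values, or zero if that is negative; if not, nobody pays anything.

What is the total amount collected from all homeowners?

Total value 93 ≥ cost 83, so it is built.
Homeowner 1: others sum to 67; max(0, 83 - 67) = 16.
Homeowner 2: others sum to 87; max(0, 83 - 87) = 0.
Homeowner 3: others sum to 71; max(0, 83 - 71) = 12.
Homeowner 4: others sum to 74; max(0, 83 - 74) = 9.
Homeowner 5: others sum to 73; max(0, 83 - 73) = 10.
Total collected = 16 + 0 + 12 + 9 + 10 = 47.

47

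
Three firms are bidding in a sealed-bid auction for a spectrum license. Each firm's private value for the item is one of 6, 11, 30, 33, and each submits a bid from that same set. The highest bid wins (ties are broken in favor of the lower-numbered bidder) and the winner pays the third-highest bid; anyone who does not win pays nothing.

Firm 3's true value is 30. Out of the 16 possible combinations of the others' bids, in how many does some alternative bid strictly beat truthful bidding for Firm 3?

4

Others bid (6, 30): truth gives 0; bid 33 gives 24 > 0. Violating.
Others bid (11, 30): truth gives 0; bid 33 gives 19 > 0. Violating.
Others bid (30, 6): truth gives 0; bid 33 gives 24 > 0. Violating.
Others bid (30, 11): truth gives 0; bid 33 gives 19 > 0. Violating.
Others bid (6, 6): truth gives 24; no alternative beats it.
Others bid (6, 11): truth gives 24; no alternative beats it.
(Checking all 16 profiles: 4 have a profitable deviation, 12 do not.)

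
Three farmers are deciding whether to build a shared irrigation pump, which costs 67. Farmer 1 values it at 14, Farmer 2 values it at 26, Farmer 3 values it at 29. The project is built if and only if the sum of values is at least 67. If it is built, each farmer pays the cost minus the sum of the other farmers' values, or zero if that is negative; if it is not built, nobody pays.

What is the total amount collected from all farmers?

Total value 69 ≥ cost 67, so it is built.
Farmer 1: others sum to 55; max(0, 67 - 55) = 12.
Farmer 2: others sum to 43; max(0, 67 - 43) = 24.
Farmer 3: others sum to 40; max(0, 67 - 40) = 27.
Total collected = 12 + 24 + 27 = 63.

63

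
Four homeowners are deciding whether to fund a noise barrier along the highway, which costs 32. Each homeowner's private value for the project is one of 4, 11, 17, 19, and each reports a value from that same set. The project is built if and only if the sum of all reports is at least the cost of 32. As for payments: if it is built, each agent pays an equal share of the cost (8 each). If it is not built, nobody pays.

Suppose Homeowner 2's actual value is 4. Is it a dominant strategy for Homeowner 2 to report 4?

Yes

Check each profile of the others' reports and compare truth against every alternative report.
Others report (4, 4, 17): truth gives 0, best alternative gives -4.
Others report (4, 4, 19): truth gives 0, best alternative gives -4.
Others report (4, 11, 11): truth gives 0, best alternative gives -4.
Others report (4, 17, 4): truth gives 0, best alternative gives -4.
Others report (4, 19, 4): truth gives 0, best alternative gives -4.
Others report (11, 4, 11): truth gives 0, best alternative gives -4.
(Remaining 58 profiles checked similarly; truth is weakly best in each.)
In every case the truthful report is at least as good as any alternative, so it is a dominant strategy.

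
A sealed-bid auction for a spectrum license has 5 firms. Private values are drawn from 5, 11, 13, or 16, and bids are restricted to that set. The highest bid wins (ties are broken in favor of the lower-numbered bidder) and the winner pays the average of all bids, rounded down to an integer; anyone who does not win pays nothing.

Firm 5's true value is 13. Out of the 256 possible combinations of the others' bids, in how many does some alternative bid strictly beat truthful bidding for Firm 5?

60

Others bid (5, 5, 5, 13): truth gives 0; bid 16 gives 5 > 0. Violating.
Others bid (5, 5, 11, 13): truth gives 0; bid 16 gives 3 > 0. Violating.
Others bid (5, 5, 13, 5): truth gives 0; bid 16 gives 5 > 0. Violating.
Others bid (5, 5, 13, 11): truth gives 0; bid 16 gives 3 > 0. Violating.
Others bid (5, 5, 5, 5): truth gives 7; no alternative beats it.
Others bid (5, 5, 5, 11): truth gives 6; no alternative beats it.
(Checking all 256 profiles: 60 have a profitable deviation, 196 do not.)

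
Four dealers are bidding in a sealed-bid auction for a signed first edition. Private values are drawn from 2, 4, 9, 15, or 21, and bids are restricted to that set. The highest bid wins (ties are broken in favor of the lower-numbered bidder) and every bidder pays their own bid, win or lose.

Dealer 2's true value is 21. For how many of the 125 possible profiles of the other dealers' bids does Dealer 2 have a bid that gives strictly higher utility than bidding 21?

Others bid (2, 2, 2): truth gives 0; bid 4 gives 17 > 0. Violating.
Others bid (2, 2, 4): truth gives 0; bid 4 gives 17 > 0. Violating.
Others bid (2, 2, 9): truth gives 0; bid 9 gives 12 > 0. Violating.
Others bid (2, 2, 15): truth gives 0; bid 15 gives 6 > 0. Violating.
Others bid (2, 2, 21): truth gives 0; no alternative beats it.
Others bid (2, 4, 21): truth gives 0; no alternative beats it.
(Checking all 125 profiles: 73 have a profitable deviation, 52 do not.)

73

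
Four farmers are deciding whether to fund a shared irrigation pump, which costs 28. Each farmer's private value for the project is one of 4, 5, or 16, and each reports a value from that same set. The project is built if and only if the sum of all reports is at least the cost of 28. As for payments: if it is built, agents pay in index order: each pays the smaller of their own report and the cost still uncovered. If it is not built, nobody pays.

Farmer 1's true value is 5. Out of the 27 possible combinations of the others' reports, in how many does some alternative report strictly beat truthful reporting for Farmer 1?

Others report (4, 4, 16): truth gives 0; report 4 gives 1 > 0. Violating.
Others report (4, 5, 16): truth gives 0; report 4 gives 1 > 0. Violating.
Others report (4, 16, 4): truth gives 0; report 4 gives 1 > 0. Violating.
Others report (4, 16, 5): truth gives 0; report 4 gives 1 > 0. Violating.
Others report (4, 4, 4): truth gives 0; no alternative beats it.
Others report (4, 4, 5): truth gives 0; no alternative beats it.
(Checking all 27 profiles: 19 have a profitable deviation, 8 do not.)

19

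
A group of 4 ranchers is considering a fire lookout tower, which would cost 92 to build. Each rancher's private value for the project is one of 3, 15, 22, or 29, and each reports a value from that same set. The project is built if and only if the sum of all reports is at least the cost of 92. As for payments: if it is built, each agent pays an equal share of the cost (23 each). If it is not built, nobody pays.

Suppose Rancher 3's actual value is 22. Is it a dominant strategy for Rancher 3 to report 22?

Consider the case where Rancher 1 reports 15, Rancher 2 reports 29 and Rancher 4 reports 29.
Truthful report 22: project built, pays 23, utility 22 - 23 = -1.
Report 3 instead: project not built, utility 0.
Since 0 > -1, reporting 3 is strictly better here, so truthful reporting is not dominant.

No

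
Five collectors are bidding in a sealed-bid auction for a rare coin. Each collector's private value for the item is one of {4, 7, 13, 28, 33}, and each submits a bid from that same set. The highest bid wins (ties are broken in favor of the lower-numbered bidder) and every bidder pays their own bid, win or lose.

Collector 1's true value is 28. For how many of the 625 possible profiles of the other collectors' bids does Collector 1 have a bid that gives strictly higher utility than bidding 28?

Others bid (4, 4, 4, 4): truth gives 0; bid 4 gives 24 > 0. Violating.
Others bid (4, 4, 4, 7): truth gives 0; bid 7 gives 21 > 0. Violating.
Others bid (4, 4, 4, 13): truth gives 0; bid 13 gives 15 > 0. Violating.
Others bid (4, 4, 4, 33): truth gives -28; bid 4 gives -4 > -28. Violating.
Others bid (4, 4, 4, 28): truth gives 0; no alternative beats it.
Others bid (4, 4, 7, 28): truth gives 0; no alternative beats it.
(Checking all 625 profiles: 450 have a profitable deviation, 175 do not.)

450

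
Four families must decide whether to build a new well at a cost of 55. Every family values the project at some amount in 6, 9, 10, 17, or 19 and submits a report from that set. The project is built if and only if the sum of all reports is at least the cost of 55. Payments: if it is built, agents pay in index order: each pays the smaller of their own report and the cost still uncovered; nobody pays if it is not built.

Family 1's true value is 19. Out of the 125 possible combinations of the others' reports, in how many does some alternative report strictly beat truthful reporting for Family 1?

Others report (6, 17, 17): truth gives 0; report 17 gives 2 > 0. Violating.
Others report (6, 17, 19): truth gives 0; report 17 gives 2 > 0. Violating.
Others report (6, 19, 17): truth gives 0; report 17 gives 2 > 0. Violating.
Others report (6, 19, 19): truth gives 0; report 17 gives 2 > 0. Violating.
Others report (6, 6, 6): truth gives 0; no alternative beats it.
Others report (6, 6, 9): truth gives 0; no alternative beats it.
(Checking all 125 profiles: 53 have a profitable deviation, 72 do not.)

53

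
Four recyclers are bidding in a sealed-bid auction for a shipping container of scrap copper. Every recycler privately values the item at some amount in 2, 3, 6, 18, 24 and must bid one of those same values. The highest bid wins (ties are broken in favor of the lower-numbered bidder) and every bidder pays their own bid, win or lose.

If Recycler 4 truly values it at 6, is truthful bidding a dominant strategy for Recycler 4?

Consider the case where Recycler 1 bids 2, Recycler 2 bids 2 and Recycler 3 bids 2.
Truthful bid 6: wins, pays 6, utility 6 - 6 = 0.
Bid 3 instead: wins, pays 3, utility 6 - 3 = 3.
Since 3 > 0, bidding 3 is strictly better here, so truthful bidding is not dominant.

No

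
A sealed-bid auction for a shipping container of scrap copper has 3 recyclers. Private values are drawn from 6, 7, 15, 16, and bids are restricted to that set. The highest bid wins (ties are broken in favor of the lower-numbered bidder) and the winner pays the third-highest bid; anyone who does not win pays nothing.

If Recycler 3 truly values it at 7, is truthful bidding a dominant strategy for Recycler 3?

No

Consider the case where Recycler 1 bids 6 and Recycler 2 bids 7.
Truthful bid 7: loses, pays 0, utility 0.
Bid 15 instead: wins, pays 6, utility 7 - 6 = 1.
Since 1 > 0, bidding 15 is strictly better here, so truthful bidding is not dominant.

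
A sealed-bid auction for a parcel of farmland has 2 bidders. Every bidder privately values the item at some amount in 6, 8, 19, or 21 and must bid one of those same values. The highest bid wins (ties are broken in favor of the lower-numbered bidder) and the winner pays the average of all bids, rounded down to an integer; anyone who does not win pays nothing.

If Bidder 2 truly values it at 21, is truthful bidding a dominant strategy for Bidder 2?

No

Consider the case where Bidder 1 bids 6.
Truthful bid 21: wins, pays 13, utility 21 - 13 = 8.
Bid 8 instead: wins, pays 7, utility 21 - 7 = 14.
Since 14 > 8, bidding 8 is strictly better here, so truthful bidding is not dominant.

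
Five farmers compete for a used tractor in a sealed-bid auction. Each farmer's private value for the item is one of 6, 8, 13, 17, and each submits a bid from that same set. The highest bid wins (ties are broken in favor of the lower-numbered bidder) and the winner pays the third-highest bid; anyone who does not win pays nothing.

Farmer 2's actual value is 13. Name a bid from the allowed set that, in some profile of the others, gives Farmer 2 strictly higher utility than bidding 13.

Suppose Farmer 1 bids 6, Farmer 3 bids 6, Farmer 4 bids 6 and Farmer 5 bids 17.
Bid 13: loses, pays 0, utility 0.
Bid 17: wins, pays 6, utility 13 - 6 = 7.
So bidding 17 beats truth here (7 > 0).

17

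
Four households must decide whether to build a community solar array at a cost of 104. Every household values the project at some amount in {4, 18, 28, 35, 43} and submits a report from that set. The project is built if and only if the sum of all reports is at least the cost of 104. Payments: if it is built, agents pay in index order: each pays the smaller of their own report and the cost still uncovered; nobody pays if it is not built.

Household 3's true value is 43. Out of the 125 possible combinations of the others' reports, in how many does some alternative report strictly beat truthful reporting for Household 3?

72

Others report (4, 28, 43): truth gives 0; report 35 gives 8 > 0. Violating.
Others report (4, 35, 35): truth gives 0; report 35 gives 8 > 0. Violating.
Others report (4, 35, 43): truth gives 0; report 28 gives 15 > 0. Violating.
Others report (4, 43, 28): truth gives 0; report 35 gives 8 > 0. Violating.
Others report (4, 4, 4): truth gives 0; no alternative beats it.
Others report (4, 4, 18): truth gives 0; no alternative beats it.
(Checking all 125 profiles: 72 have a profitable deviation, 53 do not.)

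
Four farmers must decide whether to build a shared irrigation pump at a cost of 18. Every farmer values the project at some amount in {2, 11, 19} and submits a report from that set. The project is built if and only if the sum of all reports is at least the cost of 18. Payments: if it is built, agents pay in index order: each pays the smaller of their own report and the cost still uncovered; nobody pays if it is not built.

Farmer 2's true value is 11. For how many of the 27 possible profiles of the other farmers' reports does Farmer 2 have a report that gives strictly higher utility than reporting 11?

Others report (2, 2, 19): truth gives 0; report 2 gives 9 > 0. Violating.
Others report (2, 11, 11): truth gives 0; report 2 gives 9 > 0. Violating.
Others report (2, 11, 19): truth gives 0; report 2 gives 9 > 0. Violating.
Others report (2, 19, 2): truth gives 0; report 2 gives 9 > 0. Violating.
Others report (2, 2, 2): truth gives 0; no alternative beats it.
Others report (2, 2, 11): truth gives 0; no alternative beats it.
(Checking all 27 profiles: 14 have a profitable deviation, 13 do not.)

14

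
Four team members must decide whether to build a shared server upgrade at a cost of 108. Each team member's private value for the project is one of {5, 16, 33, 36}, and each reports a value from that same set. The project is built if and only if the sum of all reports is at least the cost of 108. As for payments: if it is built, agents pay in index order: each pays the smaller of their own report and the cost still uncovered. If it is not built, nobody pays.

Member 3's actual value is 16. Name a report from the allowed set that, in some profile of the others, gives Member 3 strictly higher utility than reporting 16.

Suppose Member 1 reports 33, Member 2 reports 36 and Member 4 reports 36.
Report 16: project built, pays 16, utility 16 - 16 = 0.
Report 5: project built, pays 5, utility 16 - 5 = 11.
So reporting 5 beats truth here (11 > 0).

5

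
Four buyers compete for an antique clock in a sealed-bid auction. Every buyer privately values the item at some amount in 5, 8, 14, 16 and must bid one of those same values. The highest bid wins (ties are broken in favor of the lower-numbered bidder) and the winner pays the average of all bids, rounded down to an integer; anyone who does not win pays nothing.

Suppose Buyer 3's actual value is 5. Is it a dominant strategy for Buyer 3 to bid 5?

Check each profile of the others' bids and compare truth against every alternative bid.
Others bid (5, 5, 8): truth gives 0, best alternative gives -1.
Others bid (5, 5, 5): truth gives 0, best alternative gives 0.
Others bid (5, 5, 14): truth gives 0, best alternative gives 0.
Others bid (5, 5, 16): truth gives 0, best alternative gives 0.
Others bid (5, 8, 5): truth gives 0, best alternative gives 0.
Others bid (5, 8, 8): truth gives 0, best alternative gives 0.
(Remaining 58 profiles checked similarly; truth is weakly best in each.)
In every case the truthful bid is at least as good as any alternative, so it is a dominant strategy.

Yes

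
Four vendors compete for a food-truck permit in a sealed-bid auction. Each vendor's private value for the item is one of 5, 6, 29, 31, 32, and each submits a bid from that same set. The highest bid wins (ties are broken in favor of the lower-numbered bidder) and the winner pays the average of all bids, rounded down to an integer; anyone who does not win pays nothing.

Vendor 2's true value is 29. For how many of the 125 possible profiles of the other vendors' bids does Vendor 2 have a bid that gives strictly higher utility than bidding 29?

68

Others bid (5, 5, 5): truth gives 18; bid 6 gives 24 > 18. Violating.
Others bid (5, 5, 6): truth gives 18; bid 6 gives 24 > 18. Violating.
Others bid (5, 5, 31): truth gives 0; bid 31 gives 11 > 0. Violating.
Others bid (5, 5, 32): truth gives 0; bid 32 gives 11 > 0. Violating.
Others bid (5, 5, 29): truth gives 12; no alternative beats it.
Others bid (5, 6, 29): truth gives 12; no alternative beats it.
(Checking all 125 profiles: 68 have a profitable deviation, 57 do not.)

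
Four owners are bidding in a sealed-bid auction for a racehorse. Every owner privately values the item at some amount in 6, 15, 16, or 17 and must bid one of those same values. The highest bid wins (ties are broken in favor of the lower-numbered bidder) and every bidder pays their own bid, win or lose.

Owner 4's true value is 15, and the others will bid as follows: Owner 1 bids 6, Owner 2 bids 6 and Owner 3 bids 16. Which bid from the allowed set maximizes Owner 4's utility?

Bid 6: loses but pays 6, utility -6.
Bid 15: loses but pays 15, utility -15.
Bid 16: loses but pays 16, utility -16.
Bid 17: wins, pays 17, utility 15 - 17 = -2.
The best choice is 17 with utility -2.

17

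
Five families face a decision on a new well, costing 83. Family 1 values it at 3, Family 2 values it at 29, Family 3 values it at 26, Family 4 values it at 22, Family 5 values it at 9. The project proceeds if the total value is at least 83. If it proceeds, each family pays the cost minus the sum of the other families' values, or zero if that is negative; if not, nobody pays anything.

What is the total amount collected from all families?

Total value 89 ≥ cost 83, so it is built.
Family 1: others sum to 86; max(0, 83 - 86) = 0.
Family 2: others sum to 60; max(0, 83 - 60) = 23.
Family 3: others sum to 63; max(0, 83 - 63) = 20.
Family 4: others sum to 67; max(0, 83 - 67) = 16.
Family 5: others sum to 80; max(0, 83 - 80) = 3.
Total collected = 0 + 23 + 20 + 16 + 3 = 62.

62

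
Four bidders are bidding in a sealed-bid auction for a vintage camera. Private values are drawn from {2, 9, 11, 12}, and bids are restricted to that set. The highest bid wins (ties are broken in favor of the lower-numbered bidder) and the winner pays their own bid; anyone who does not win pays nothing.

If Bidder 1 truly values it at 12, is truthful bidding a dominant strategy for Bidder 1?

Consider the case where Bidder 2 bids 2, Bidder 3 bids 2 and Bidder 4 bids 2.
Truthful bid 12: wins, pays 12, utility 12 - 12 = 0.
Bid 2 instead: wins, pays 2, utility 12 - 2 = 10.
Since 10 > 0, bidding 2 is strictly better here, so truthful bidding is not dominant.

No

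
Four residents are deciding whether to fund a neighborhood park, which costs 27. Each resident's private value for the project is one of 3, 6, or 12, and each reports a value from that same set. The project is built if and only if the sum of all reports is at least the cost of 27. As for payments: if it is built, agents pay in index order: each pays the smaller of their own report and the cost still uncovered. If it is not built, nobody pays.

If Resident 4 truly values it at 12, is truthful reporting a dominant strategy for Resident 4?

Check each profile of the others' reports and compare truth against every alternative report.
Others report (3, 3, 12): truth gives 3, best alternative gives 0.
Others report (3, 12, 3): truth gives 3, best alternative gives 0.
Others report (6, 6, 6): truth gives 3, best alternative gives 0.
Others report (12, 3, 3): truth gives 3, best alternative gives 0.
Others report (3, 12, 12): truth gives 12, best alternative gives 12.
Others report (6, 12, 12): truth gives 12, best alternative gives 12.
(Remaining 21 profiles checked similarly; truth is weakly best in each.)
In every case the truthful report is at least as good as any alternative, so it is a dominant strategy.

Yes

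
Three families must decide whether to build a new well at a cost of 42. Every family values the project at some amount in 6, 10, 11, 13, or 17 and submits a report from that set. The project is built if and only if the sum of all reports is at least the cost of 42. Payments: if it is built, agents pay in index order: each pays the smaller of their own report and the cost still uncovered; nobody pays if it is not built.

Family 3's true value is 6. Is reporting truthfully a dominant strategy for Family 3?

Check each profile of the others' reports and compare truth against every alternative report.
Others report (17, 17): truth gives 0, best alternative gives -2.
Others report (6, 6): truth gives 0, best alternative gives 0.
Others report (6, 10): truth gives 0, best alternative gives 0.
Others report (6, 11): truth gives 0, best alternative gives 0.
Others report (6, 13): truth gives 0, best alternative gives 0.
Others report (6, 17): truth gives 0, best alternative gives 0.
(Remaining 19 profiles checked similarly; truth is weakly best in each.)
In every case the truthful report is at least as good as any alternative, so it is a dominant strategy.

Yes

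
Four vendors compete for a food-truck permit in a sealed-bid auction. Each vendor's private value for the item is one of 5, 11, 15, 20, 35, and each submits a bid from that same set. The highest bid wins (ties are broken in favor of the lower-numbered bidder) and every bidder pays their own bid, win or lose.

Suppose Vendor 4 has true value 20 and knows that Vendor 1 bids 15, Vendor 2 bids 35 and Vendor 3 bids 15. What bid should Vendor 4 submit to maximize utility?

5

Bid 5: loses but pays 5, utility -5.
Bid 11: loses but pays 11, utility -11.
Bid 15: loses but pays 15, utility -15.
Bid 20: loses but pays 20, utility -20.
Bid 35: loses but pays 35, utility -35.
The best choice is 5 with utility -5.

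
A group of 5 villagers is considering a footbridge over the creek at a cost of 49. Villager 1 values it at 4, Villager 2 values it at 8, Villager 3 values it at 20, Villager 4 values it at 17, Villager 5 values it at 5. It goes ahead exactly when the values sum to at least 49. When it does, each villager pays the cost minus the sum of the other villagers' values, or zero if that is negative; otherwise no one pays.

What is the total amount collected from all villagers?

30

Total value 54 ≥ cost 49, so it is built.
Villager 1: others sum to 50; max(0, 49 - 50) = 0.
Villager 2: others sum to 46; max(0, 49 - 46) = 3.
Villager 3: others sum to 34; max(0, 49 - 34) = 15.
Villager 4: others sum to 37; max(0, 49 - 37) = 12.
Villager 5: others sum to 49; max(0, 49 - 49) = 0.
Total collected = 0 + 3 + 15 + 12 + 0 = 30.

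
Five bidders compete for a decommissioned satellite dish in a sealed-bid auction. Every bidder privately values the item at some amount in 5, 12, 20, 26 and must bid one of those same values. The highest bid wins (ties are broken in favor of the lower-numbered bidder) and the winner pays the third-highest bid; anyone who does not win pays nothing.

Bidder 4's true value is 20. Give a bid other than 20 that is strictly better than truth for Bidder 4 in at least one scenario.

26

Suppose Bidder 1 bids 5, Bidder 2 bids 5, Bidder 3 bids 5 and Bidder 5 bids 26.
Bid 20: loses, pays 0, utility 0.
Bid 26: wins, pays 5, utility 20 - 5 = 15.
So bidding 26 beats truth here (15 > 0).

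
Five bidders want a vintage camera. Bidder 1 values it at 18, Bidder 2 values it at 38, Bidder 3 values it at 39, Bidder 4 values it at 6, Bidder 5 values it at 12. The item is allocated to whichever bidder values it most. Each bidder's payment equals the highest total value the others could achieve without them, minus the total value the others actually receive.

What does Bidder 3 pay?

Bidder 3 has the highest value and receives the item.
Without Bidder 3, the item would go to the next-highest value, 38, so the others could achieve 38.
With Bidder 3 present and winning, the others receive nothing, so their total is 0.
Payment = 38 - 0 = 38.

38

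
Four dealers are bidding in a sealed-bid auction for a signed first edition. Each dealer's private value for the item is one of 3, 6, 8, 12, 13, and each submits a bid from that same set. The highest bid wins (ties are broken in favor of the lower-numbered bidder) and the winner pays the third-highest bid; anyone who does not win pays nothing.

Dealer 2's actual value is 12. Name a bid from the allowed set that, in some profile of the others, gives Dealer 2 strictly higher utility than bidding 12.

13

Suppose Dealer 1 bids 3, Dealer 3 bids 3 and Dealer 4 bids 13.
Bid 12: loses, pays 0, utility 0.
Bid 13: wins, pays 3, utility 12 - 3 = 9.
So bidding 13 beats truth here (9 > 0).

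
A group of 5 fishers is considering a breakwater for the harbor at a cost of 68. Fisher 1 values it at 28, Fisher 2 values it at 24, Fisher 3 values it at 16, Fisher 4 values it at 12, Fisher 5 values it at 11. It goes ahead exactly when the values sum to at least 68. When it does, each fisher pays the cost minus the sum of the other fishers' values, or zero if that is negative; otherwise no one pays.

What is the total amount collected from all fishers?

Total value 91 ≥ cost 68, so it is built.
Fisher 1: others sum to 63; max(0, 68 - 63) = 5.
Fisher 2: others sum to 67; max(0, 68 - 67) = 1.
Fisher 3: others sum to 75; max(0, 68 - 75) = 0.
Fisher 4: others sum to 79; max(0, 68 - 79) = 0.
Fisher 5: others sum to 80; max(0, 68 - 80) = 0.
Total collected = 5 + 1 + 0 + 0 + 0 = 6.

6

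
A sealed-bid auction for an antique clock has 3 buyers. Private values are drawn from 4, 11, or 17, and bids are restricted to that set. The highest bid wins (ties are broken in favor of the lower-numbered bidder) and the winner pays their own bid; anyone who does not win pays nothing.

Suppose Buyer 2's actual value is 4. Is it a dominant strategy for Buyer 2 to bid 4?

Yes

Check each profile of the others' bids and compare truth against every alternative bid.
Others bid (4, 4): truth gives 0, best alternative gives -7.
Others bid (4, 11): truth gives 0, best alternative gives -7.
Others bid (4, 17): truth gives 0, best alternative gives 0.
Others bid (11, 4): truth gives 0, best alternative gives 0.
Others bid (11, 11): truth gives 0, best alternative gives 0.
Others bid (11, 17): truth gives 0, best alternative gives 0.
(Remaining 3 profiles checked similarly; truth is weakly best in each.)
In every case the truthful bid is at least as good as any alternative, so it is a dominant strategy.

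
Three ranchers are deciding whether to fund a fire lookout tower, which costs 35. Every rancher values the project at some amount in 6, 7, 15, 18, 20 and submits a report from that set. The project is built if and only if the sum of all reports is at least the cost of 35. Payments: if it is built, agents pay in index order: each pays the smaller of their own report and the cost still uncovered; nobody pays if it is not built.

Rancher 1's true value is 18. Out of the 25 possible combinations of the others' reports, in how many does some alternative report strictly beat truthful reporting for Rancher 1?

21

Others report (6, 15): truth gives 0; report 15 gives 3 > 0. Violating.
Others report (6, 18): truth gives 0; report 15 gives 3 > 0. Violating.
Others report (6, 20): truth gives 0; report 15 gives 3 > 0. Violating.
Others report (7, 15): truth gives 0; report 15 gives 3 > 0. Violating.
Others report (6, 6): truth gives 0; no alternative beats it.
Others report (6, 7): truth gives 0; no alternative beats it.
(Checking all 25 profiles: 21 have a profitable deviation, 4 do not.)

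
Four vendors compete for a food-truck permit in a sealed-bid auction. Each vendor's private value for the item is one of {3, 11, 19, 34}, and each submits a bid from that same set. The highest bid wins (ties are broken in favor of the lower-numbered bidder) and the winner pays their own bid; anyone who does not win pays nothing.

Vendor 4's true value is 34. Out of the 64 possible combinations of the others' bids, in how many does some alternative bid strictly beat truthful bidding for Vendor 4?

8

Others bid (3, 3, 3): truth gives 0; bid 11 gives 23 > 0. Violating.
Others bid (3, 3, 11): truth gives 0; bid 19 gives 15 > 0. Violating.
Others bid (3, 11, 3): truth gives 0; bid 19 gives 15 > 0. Violating.
Others bid (3, 11, 11): truth gives 0; bid 19 gives 15 > 0. Violating.
Others bid (3, 3, 19): truth gives 0; no alternative beats it.
Others bid (3, 3, 34): truth gives 0; no alternative beats it.
(Checking all 64 profiles: 8 have a profitable deviation, 56 do not.)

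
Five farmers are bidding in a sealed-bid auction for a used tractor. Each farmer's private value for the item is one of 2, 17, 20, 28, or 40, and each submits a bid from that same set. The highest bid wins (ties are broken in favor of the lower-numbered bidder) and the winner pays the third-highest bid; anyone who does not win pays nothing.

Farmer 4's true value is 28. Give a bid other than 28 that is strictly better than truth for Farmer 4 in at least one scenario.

40

Suppose Farmer 1 bids 2, Farmer 2 bids 2, Farmer 3 bids 2 and Farmer 5 bids 40.
Bid 28: loses, pays 0, utility 0.
Bid 40: wins, pays 2, utility 28 - 2 = 26.
So bidding 40 beats truth here (26 > 0).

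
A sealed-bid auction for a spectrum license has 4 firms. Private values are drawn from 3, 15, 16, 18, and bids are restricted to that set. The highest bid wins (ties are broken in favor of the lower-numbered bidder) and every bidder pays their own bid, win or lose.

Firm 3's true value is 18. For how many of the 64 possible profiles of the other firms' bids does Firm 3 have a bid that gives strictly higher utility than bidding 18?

Others bid (3, 3, 3): truth gives 0; bid 15 gives 3 > 0. Violating.
Others bid (3, 3, 15): truth gives 0; bid 15 gives 3 > 0. Violating.
Others bid (3, 3, 16): truth gives 0; bid 16 gives 2 > 0. Violating.
Others bid (3, 15, 3): truth gives 0; bid 16 gives 2 > 0. Violating.
Others bid (3, 3, 18): truth gives 0; no alternative beats it.
Others bid (3, 15, 18): truth gives 0; no alternative beats it.
(Checking all 64 profiles: 40 have a profitable deviation, 24 do not.)

40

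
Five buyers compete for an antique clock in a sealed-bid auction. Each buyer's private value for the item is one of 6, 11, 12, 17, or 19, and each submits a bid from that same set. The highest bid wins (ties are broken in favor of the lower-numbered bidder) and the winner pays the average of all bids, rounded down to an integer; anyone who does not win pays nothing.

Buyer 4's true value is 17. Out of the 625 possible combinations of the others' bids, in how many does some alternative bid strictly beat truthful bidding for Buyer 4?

Others bid (6, 6, 6, 6): truth gives 9; bid 11 gives 10 > 9. Violating.
Others bid (6, 6, 6, 11): truth gives 8; bid 11 gives 9 > 8. Violating.
Others bid (6, 6, 6, 12): truth gives 8; bid 12 gives 9 > 8. Violating.
Others bid (6, 6, 6, 19): truth gives 0; bid 19 gives 6 > 0. Violating.
Others bid (6, 6, 6, 17): truth gives 7; no alternative beats it.
Others bid (6, 6, 11, 17): truth gives 6; no alternative beats it.
(Checking all 625 profiles: 234 have a profitable deviation, 391 do not.)

234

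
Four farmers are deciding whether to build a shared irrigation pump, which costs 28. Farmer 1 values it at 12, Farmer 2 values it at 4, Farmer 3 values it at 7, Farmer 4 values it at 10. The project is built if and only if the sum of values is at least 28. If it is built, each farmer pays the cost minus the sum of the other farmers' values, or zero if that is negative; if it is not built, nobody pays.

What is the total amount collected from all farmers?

14

Total value 33 ≥ cost 28, so it is built.
Farmer 1: others sum to 21; max(0, 28 - 21) = 7.
Farmer 2: others sum to 29; max(0, 28 - 29) = 0.
Farmer 3: others sum to 26; max(0, 28 - 26) = 2.
Farmer 4: others sum to 23; max(0, 28 - 23) = 5.
Total collected = 7 + 0 + 2 + 5 = 14.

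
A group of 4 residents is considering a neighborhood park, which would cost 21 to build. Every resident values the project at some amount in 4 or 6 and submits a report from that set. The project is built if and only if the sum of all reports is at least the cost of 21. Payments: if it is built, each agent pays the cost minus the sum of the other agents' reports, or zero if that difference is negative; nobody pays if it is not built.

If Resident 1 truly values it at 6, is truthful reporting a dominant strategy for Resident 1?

Yes

Check each profile of the others' reports and compare truth against every alternative report.
Others report (4, 6, 6): truth gives 1, best alternative gives 0.
Others report (6, 4, 6): truth gives 1, best alternative gives 0.
Others report (6, 6, 4): truth gives 1, best alternative gives 0.
Others report (6, 6, 6): truth gives 3, best alternative gives 3.
Others report (4, 4, 4): truth gives 0, best alternative gives 0.
Others report (4, 4, 6): truth gives 0, best alternative gives 0.
(Remaining 2 profiles checked similarly; truth is weakly best in each.)
In every case the truthful report is at least as good as any alternative, so it is a dominant strategy.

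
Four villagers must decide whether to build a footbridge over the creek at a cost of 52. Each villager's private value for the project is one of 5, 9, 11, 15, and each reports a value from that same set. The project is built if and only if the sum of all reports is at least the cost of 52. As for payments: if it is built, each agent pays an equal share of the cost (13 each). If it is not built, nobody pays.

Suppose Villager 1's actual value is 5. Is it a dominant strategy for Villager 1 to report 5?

Yes

Check each profile of the others' reports and compare truth against every alternative report.
Others report (15, 15, 15): truth gives 0, best alternative gives -8.
Others report (5, 5, 5): truth gives 0, best alternative gives 0.
Others report (5, 5, 9): truth gives 0, best alternative gives 0.
Others report (5, 5, 11): truth gives 0, best alternative gives 0.
Others report (5, 5, 15): truth gives 0, best alternative gives 0.
Others report (5, 9, 5): truth gives 0, best alternative gives 0.
(Remaining 58 profiles checked similarly; truth is weakly best in each.)
In every case the truthful report is at least as good as any alternative, so it is a dominant strategy.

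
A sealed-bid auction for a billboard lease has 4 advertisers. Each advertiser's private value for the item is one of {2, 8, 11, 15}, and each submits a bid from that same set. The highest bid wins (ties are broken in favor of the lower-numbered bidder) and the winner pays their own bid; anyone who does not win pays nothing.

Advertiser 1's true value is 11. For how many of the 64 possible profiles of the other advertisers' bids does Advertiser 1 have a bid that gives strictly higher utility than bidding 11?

8

Others bid (2, 2, 2): truth gives 0; bid 2 gives 9 > 0. Violating.
Others bid (2, 2, 8): truth gives 0; bid 8 gives 3 > 0. Violating.
Others bid (2, 8, 2): truth gives 0; bid 8 gives 3 > 0. Violating.
Others bid (2, 8, 8): truth gives 0; bid 8 gives 3 > 0. Violating.
Others bid (2, 2, 11): truth gives 0; no alternative beats it.
Others bid (2, 2, 15): truth gives 0; no alternative beats it.
(Checking all 64 profiles: 8 have a profitable deviation, 56 do not.)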